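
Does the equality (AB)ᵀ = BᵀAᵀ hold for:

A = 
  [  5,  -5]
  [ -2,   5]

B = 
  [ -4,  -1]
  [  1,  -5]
Yes

(AB)ᵀ = 
  [-25,  13]
  [ 20, -23]

BᵀAᵀ = 
  [-25,  13]
  [ 20, -23]

Both sides are equal — this is the standard identity (AB)ᵀ = BᵀAᵀ, which holds for all A, B.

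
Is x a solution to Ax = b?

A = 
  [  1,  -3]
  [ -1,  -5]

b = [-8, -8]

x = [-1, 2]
No

Ax = [-7, -9] ≠ b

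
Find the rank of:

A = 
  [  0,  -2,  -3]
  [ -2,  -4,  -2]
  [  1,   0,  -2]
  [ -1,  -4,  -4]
Row reduce:
Swap R1 ↔ R2
R3 → R3 + (1/2)·R1
R4 → R4 - (1/2)·R1
R3 → R3 - (1)·R2
R4 → R4 - (1)·R2
REF = 
  [ -2,  -4,  -2]
  [  0,  -2,  -3]
  [  0,   0,   0]
  [  0,   0,   0]
Pivot columns: 1, 2 → 2 pivots.

rank(A) = 2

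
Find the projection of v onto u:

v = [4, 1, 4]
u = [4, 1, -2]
v·u = (4)(4) + (1)(1) + (4)(-2) = 9
u·u = (4)² + (1)² + (-2)² = 21
proj_u(v) = (v·u / u·u) × u = (9/21) × u = (3/7) × u

proj_u(v) = [12/7, 3/7, -6/7]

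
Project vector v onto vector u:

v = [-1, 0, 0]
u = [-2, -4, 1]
v·u = (-1)(-2) + (0)(-4) + (0)(1) = 2
u·u = (-2)² + (-4)² + (1)² = 21
proj_u(v) = (v·u / u·u) × u = (2/21) × u

proj_u(v) = [-4/21, -8/21, 2/21]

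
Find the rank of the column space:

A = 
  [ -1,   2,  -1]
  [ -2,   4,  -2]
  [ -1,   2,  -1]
dim(Col(A)) = 1

Row reduce:
R2 → R2 - (2)·R1
R3 → R3 - (1)·R1
REF = 
  [ -1,   2,  -1]
  [  0,   0,   0]
  [  0,   0,   0]
Pivot columns: 1 → 1 pivot.
dim(Col(A)) = number of pivot columns = 1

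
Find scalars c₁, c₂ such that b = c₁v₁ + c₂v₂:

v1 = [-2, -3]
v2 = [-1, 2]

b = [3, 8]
c1 = -2, c2 = 1

b = -2·v1 + 1·v2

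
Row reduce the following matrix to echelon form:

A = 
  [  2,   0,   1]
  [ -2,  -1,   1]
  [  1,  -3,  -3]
Row operations:
R2 → R2 + (1)·R1
R3 → R3 - (1/2)·R1
R3 → R3 - (3)·R2

Resulting echelon form:
REF = 
  [    2,     0,     1]
  [    0,    -1,     2]
  [    0,     0, -19/2]

Rank = 3 (number of non-zero pivot rows).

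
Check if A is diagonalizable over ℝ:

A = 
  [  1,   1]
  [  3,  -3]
Yes

tr(A) = -2, det(A) = -6
Characteristic polynomial: λ² - tr(A)λ + det(A) = λ² + 2λ - 6
λ² + 2λ - 6 = 0  ⇒  λ = (-2 ± √((2)² - 4·(-6)))/2 = (-2 ± √(28))/2
  = -1 + √7,  -1 - √7
Eigenvalues: -1 + √7, -1 - √7  (≈ 1.646, -3.646)
The two irrational eigenvalues are distinct (simple), so each has alg. mult. = geom. mult. = 1.
Sum of geometric multiplicities equals n, so A has n independent eigenvectors.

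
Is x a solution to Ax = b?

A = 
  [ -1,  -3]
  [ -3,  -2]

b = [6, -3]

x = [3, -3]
Yes

Ax = [6, -3] = b ✓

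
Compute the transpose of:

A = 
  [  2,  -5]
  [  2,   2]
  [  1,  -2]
Aᵀ = 
  [  2,   2,   1]
  [ -5,   2,  -2]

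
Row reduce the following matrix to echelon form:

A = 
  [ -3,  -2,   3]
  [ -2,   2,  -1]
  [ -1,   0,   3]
Row operations:
R2 → R2 - (2/3)·R1
R3 → R3 - (1/3)·R1
R3 → R3 - (1/5)·R2

Resulting echelon form:
REF = 
  [  -3,   -2,    3]
  [   0, 10/3,   -3]
  [   0,    0, 13/5]

Rank = 3 (number of non-zero pivot rows).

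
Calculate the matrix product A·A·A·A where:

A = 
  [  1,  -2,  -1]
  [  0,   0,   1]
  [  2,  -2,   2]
A^4 = 
  [-29,  40,   5]
  [  6, -12, -14]
  [-22,  16, -46]

A² = A·A:
A²[1,1] = (1)(1) + (-2)(0) + (-1)(2) = -1
A²[1,2] = (1)(-2) + (-2)(0) + (-1)(-2) = 0
A²[1,3] = (1)(-1) + (-2)(1) + (-1)(2) = -5
A²[2,1] = (0)(1) + (0)(0) + (1)(2) = 2
A²[2,2] = (0)(-2) + (0)(0) + (1)(-2) = -2
A²[2,3] = (0)(-1) + (0)(1) + (1)(2) = 2
A²[3,1] = (2)(1) + (-2)(0) + (2)(2) = 6
A²[3,2] = (2)(-2) + (-2)(0) + (2)(-2) = -8
A²[3,3] = (2)(-1) + (-2)(1) + (2)(2) = 0
A² = 
  [ -1,   0,  -5]
  [  2,  -2,   2]
  [  6,  -8,   0]

A^3 = A^2·A:
A^3[1,1] = (-1)(1) + (0)(0) + (-5)(2) = -11
A^3[1,2] = (-1)(-2) + (0)(0) + (-5)(-2) = 12
A^3[1,3] = (-1)(-1) + (0)(1) + (-5)(2) = -9
A^3[2,1] = (2)(1) + (-2)(0) + (2)(2) = 6
A^3[2,2] = (2)(-2) + (-2)(0) + (2)(-2) = -8
A^3[2,3] = (2)(-1) + (-2)(1) + (2)(2) = 0
A^3[3,1] = (6)(1) + (-8)(0) + (0)(2) = 6
A^3[3,2] = (6)(-2) + (-8)(0) + (0)(-2) = -12
A^3[3,3] = (6)(-1) + (-8)(1) + (0)(2) = -14
A^3 = 
  [-11,  12,  -9]
  [  6,  -8,   0]
  [  6, -12, -14]

A^4 = A^3·A:
A^4[1,1] = (-11)(1) + (12)(0) + (-9)(2) = -29
A^4[1,2] = (-11)(-2) + (12)(0) + (-9)(-2) = 40
A^4[1,3] = (-11)(-1) + (12)(1) + (-9)(2) = 5
A^4[2,1] = (6)(1) + (-8)(0) + (0)(2) = 6
A^4[2,2] = (6)(-2) + (-8)(0) + (0)(-2) = -12
A^4[2,3] = (6)(-1) + (-8)(1) + (0)(2) = -14
A^4[3,1] = (6)(1) + (-12)(0) + (-14)(2) = -22
A^4[3,2] = (6)(-2) + (-12)(0) + (-14)(-2) = 16
A^4[3,3] = (6)(-1) + (-12)(1) + (-14)(2) = -46
A^4 = 
  [-29,  40,   5]
  [  6, -12, -14]
  [-22,  16, -46]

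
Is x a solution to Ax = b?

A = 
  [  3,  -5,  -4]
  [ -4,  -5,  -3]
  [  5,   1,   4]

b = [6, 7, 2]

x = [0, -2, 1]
Yes

Ax = [6, 7, 2] = b ✓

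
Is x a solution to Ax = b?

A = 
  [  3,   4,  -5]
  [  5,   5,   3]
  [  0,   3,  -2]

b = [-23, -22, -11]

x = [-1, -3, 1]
No

Ax = [-20, -17, -11] ≠ b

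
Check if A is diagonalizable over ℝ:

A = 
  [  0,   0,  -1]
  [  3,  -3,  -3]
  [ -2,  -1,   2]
Yes

Characteristic polynomial: det(λI - A) = λ³ + λ² - 11λ - 9
By the rational root theorem any rational root is an integer dividing 9; none of those is a root, so p(λ) has no rational roots and hence (being an irreducible cubic) no repeated roots.
Discriminant of the cubic: Δ = 5076
Δ > 0 ⇒ three distinct real eigenvalues: λ ≈ -3.438, -0.8067, 3.245
Three distinct real eigenvalues, so A has 3 independent eigenvectors.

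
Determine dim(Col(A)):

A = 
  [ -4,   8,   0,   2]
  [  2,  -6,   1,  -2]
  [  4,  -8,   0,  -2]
dim(Col(A)) = 2

Row reduce:
R2 → R2 + (1/2)·R1
R3 → R3 + (1)·R1
REF = 
  [ -4,   8,   0,   2]
  [  0,  -2,   1,  -1]
  [  0,   0,   0,   0]
Pivot columns: 1, 2 → 2 pivots.
dim(Col(A)) = number of pivot columns = 2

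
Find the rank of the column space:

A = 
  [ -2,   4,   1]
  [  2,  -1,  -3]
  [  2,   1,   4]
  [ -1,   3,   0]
Row reduce:
R2 → R2 + (1)·R1
R3 → R3 + (1)·R1
R4 → R4 - (1/2)·R1
R3 → R3 - (5/3)·R2
R4 → R4 - (1/3)·R2
R4 → R4 - (1/50)·R3
REF = 
  [  -2,    4,    1]
  [   0,    3,   -2]
  [   0,    0, 25/3]
  [   0,    0,    0]
Pivot columns: 1, 2, 3 → 3 pivots.
dim(Col(A)) = number of pivot columns = 3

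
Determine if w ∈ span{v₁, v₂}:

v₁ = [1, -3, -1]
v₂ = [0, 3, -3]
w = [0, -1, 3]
No

Form the augmented matrix and row-reduce:
[v₁|v₂|w] = 
  [  1,   0,   0]
  [ -3,   3,  -1]
  [ -1,  -3,   3]
R2 → R2 + (3)·R1
R3 → R3 + (1)·R1
R3 → R3 + (1)·R2
REF = 
  [  1,   0,   0]
  [  0,   3,  -1]
  [  0,   0,   2]

Row 3 reads [0 0 | 2], i.e. 0 = 2, so the system is inconsistent and w ∉ span{v₁, v₂}.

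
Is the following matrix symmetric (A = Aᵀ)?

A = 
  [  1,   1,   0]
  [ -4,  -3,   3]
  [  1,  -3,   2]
No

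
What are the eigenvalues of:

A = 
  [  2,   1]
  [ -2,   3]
λ = (5 + i√7)/2, (5 - i√7)/2  (≈ 2.5 + 1.323i, 2.5 - 1.323i)

tr(A) = 5, det(A) = 8
Characteristic polynomial: λ² - tr(A)λ + det(A) = λ² - 5λ + 8
λ² - 5λ + 8 = 0  ⇒  λ = (5 ± √((-5)² - 4·(8)))/2 = (5 ± √(-7))/2
  = (5 + i√7)/2,  (5 - i√7)/2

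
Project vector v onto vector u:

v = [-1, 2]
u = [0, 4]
v·u = (-1)(0) + (2)(4) = 8
u·u = (0)² + (4)² = 16
proj_u(v) = (v·u / u·u) × u = (8/16) × u = (1/2) × u

proj_u(v) = [0, 2]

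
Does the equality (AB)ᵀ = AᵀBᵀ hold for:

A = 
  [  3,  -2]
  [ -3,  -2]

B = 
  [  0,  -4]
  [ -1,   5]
No

(AB)ᵀ = 
  [  2,   2]
  [-22,   2]

AᵀBᵀ = 
  [ 12, -18]
  [  8,  -8]

The two matrices differ, so (AB)ᵀ ≠ AᵀBᵀ in general. The correct identity is (AB)ᵀ = BᵀAᵀ.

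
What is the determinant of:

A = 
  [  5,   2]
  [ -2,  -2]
For a 2×2 matrix, det = ad - bc = (5)(-2) - (2)(-2) = -6

det(A) = -6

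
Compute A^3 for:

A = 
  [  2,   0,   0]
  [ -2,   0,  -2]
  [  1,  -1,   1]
A² = A·A:
A²[1,1] = (2)(2) + (0)(-2) + (0)(1) = 4
A²[1,2] = (2)(0) + (0)(0) + (0)(-1) = 0
A²[1,3] = (2)(0) + (0)(-2) + (0)(1) = 0
A²[2,1] = (-2)(2) + (0)(-2) + (-2)(1) = -6
A²[2,2] = (-2)(0) + (0)(0) + (-2)(-1) = 2
A²[2,3] = (-2)(0) + (0)(-2) + (-2)(1) = -2
A²[3,1] = (1)(2) + (-1)(-2) + (1)(1) = 5
A²[3,2] = (1)(0) + (-1)(0) + (1)(-1) = -1
A²[3,3] = (1)(0) + (-1)(-2) + (1)(1) = 3
A² = 
  [  4,   0,   0]
  [ -6,   2,  -2]
  [  5,  -1,   3]

A^3 = A^2·A:
A^3[1,1] = (4)(2) + (0)(-2) + (0)(1) = 8
A^3[1,2] = (4)(0) + (0)(0) + (0)(-1) = 0
A^3[1,3] = (4)(0) + (0)(-2) + (0)(1) = 0
A^3[2,1] = (-6)(2) + (2)(-2) + (-2)(1) = -18
A^3[2,2] = (-6)(0) + (2)(0) + (-2)(-1) = 2
A^3[2,3] = (-6)(0) + (2)(-2) + (-2)(1) = -6
A^3[3,1] = (5)(2) + (-1)(-2) + (3)(1) = 15
A^3[3,2] = (5)(0) + (-1)(0) + (3)(-1) = -3
A^3[3,3] = (5)(0) + (-1)(-2) + (3)(1) = 5
A^3 = 
  [  8,   0,   0]
  [-18,   2,  -6]
  [ 15,  -3,   5]

Therefore
A^3 = 
  [  8,   0,   0]
  [-18,   2,  -6]
  [ 15,  -3,   5]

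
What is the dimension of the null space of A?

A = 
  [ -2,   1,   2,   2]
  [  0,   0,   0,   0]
nullity(A) = 3

Row reduce:
(no row operations needed)
REF = 
  [ -2,   1,   2,   2]
  [  0,   0,   0,   0]
Pivot columns: 1 → 1 pivot.
rank(A) = 1, so nullity(A) = 4 - 1 = 3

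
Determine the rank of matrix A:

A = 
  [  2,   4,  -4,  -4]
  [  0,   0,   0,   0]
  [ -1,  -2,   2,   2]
rank(A) = 1

Row reduce:
R3 → R3 + (1/2)·R1
REF = 
  [  2,   4,  -4,  -4]
  [  0,   0,   0,   0]
  [  0,   0,   0,   0]
Pivot columns: 1 → 1 pivot.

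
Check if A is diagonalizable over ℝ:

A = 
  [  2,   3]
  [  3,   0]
Yes

tr(A) = 2, det(A) = -9
Characteristic polynomial: λ² - tr(A)λ + det(A) = λ² - 2λ - 9
λ² - 2λ - 9 = 0  ⇒  λ = (2 ± √((-2)² - 4·(-9)))/2 = (2 ± √(40))/2
  = 1 + √10,  1 - √10
Eigenvalues: 1 + √10, 1 - √10  (≈ 4.162, -2.162)
The two irrational eigenvalues are distinct (simple), so each has alg. mult. = geom. mult. = 1.
Sum of geometric multiplicities equals n, so A has n independent eigenvectors.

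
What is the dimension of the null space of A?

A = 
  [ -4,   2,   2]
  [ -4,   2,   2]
nullity(A) = 2

Row reduce:
R2 → R2 - (1)·R1
REF = 
  [ -4,   2,   2]
  [  0,   0,   0]
Pivot columns: 1 → 1 pivot.
rank(A) = 1, so nullity(A) = 3 - 1 = 2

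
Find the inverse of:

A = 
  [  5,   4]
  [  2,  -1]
det(A) = (5)(-1) - (4)(2) = -13
For a 2×2 matrix, A⁻¹ = (1/det(A)) · [[d, -b], [-c, a]]
    = (-1/13) · [[-1, -4], [-2, 5]]

A⁻¹ = 
  [ 1/13,  4/13]
  [ 2/13, -5/13]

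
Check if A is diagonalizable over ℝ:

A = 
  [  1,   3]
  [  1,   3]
Yes

tr(A) = 4, det(A) = 0
Characteristic polynomial: λ² - tr(A)λ + det(A) = λ² - 4λ
λ² - 4λ = λ(λ - 4)
Eigenvalues: 4, 0
λ=0: alg. mult. = 1, geom. mult. = 2 - rank(A - (0)I) = 2 - 1 = 1
λ=4: alg. mult. = 1, geom. mult. = 2 - rank(A - (4)I) = 2 - 1 = 1
Sum of geometric multiplicities equals n, so A has n independent eigenvectors.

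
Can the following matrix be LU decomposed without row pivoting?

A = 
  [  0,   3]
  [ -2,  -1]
No.
A[1,1] = 0 but A[2,1] = -2 ≠ 0. Any LU with L unit lower triangular has (LU)[1,1] = U[1,1] and (LU)[2,1] = L[2,1]·U[1,1]; matching A forces U[1,1] = 0, which then forces (LU)[2,1] = 0 ≠ -2. A row swap (pivoting) is required.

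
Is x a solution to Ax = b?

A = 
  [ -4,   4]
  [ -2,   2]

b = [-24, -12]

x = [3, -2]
No

Ax = [-20, -10] ≠ b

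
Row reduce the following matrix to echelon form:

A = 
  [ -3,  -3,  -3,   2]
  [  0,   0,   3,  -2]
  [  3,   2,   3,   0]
Row operations:
R3 → R3 + (1)·R1
Swap R2 ↔ R3

Resulting echelon form:
REF = 
  [ -3,  -3,  -3,   2]
  [  0,  -1,   0,   2]
  [  0,   0,   3,  -2]

Rank = 3 (number of non-zero pivot rows).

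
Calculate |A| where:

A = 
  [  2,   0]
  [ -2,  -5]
-10

For a 2×2 matrix, det = ad - bc = (2)(-5) - (0)(-2) = -10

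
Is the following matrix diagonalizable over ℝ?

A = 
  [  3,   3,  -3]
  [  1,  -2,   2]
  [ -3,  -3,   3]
Yes

Characteristic polynomial: det(λI - A) = λ³ - 4λ² - 9λ
The constant term is 0, so λ = 0 is a root: p(λ) = λ(λ² - 4λ - 9)
λ² - 4λ - 9 = 0  ⇒  λ = (4 ± √((-4)² - 4·(-9)))/2 = (4 ± √(52))/2
  = 2 + √13,  2 - √13
Eigenvalues: 0, 2 + √13, 2 - √13  (≈ 0, 5.606, -1.606)
The two irrational eigenvalues are distinct (simple), so each has alg. mult. = geom. mult. = 1.
λ=0: alg. mult. = 1, geom. mult. = 3 - rank(A - (0)I) = 3 - 2 = 1
Sum of geometric multiplicities equals n, so A has n independent eigenvectors.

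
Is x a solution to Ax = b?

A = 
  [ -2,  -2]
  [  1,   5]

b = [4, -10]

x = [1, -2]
No

Ax = [2, -9] ≠ b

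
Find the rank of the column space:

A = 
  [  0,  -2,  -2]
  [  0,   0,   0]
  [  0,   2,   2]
Row reduce:
R3 → R3 + (1)·R1
REF = 
  [  0,  -2,  -2]
  [  0,   0,   0]
  [  0,   0,   0]
Pivot columns: 2 → 1 pivot.
dim(Col(A)) = number of pivot columns = 1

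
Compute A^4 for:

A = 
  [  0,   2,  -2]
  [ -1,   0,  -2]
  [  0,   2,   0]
A^4 = 
  [ 12,  32,  16]
  [ -4,  36, -20]
  [ 12,   8,  24]

A² = A·A:
A²[1,1] = (0)(0) + (2)(-1) + (-2)(0) = -2
A²[1,2] = (0)(2) + (2)(0) + (-2)(2) = -4
A²[1,3] = (0)(-2) + (2)(-2) + (-2)(0) = -4
A²[2,1] = (-1)(0) + (0)(-1) + (-2)(0) = 0
A²[2,2] = (-1)(2) + (0)(0) + (-2)(2) = -6
A²[2,3] = (-1)(-2) + (0)(-2) + (-2)(0) = 2
A²[3,1] = (0)(0) + (2)(-1) + (0)(0) = -2
A²[3,2] = (0)(2) + (2)(0) + (0)(2) = 0
A²[3,3] = (0)(-2) + (2)(-2) + (0)(0) = -4
A² = 
  [ -2,  -4,  -4]
  [  0,  -6,   2]
  [ -2,   0,  -4]

A^3 = A^2·A:
A^3[1,1] = (-2)(0) + (-4)(-1) + (-4)(0) = 4
A^3[1,2] = (-2)(2) + (-4)(0) + (-4)(2) = -12
A^3[1,3] = (-2)(-2) + (-4)(-2) + (-4)(0) = 12
A^3[2,1] = (0)(0) + (-6)(-1) + (2)(0) = 6
A^3[2,2] = (0)(2) + (-6)(0) + (2)(2) = 4
A^3[2,3] = (0)(-2) + (-6)(-2) + (2)(0) = 12
A^3[3,1] = (-2)(0) + (0)(-1) + (-4)(0) = 0
A^3[3,2] = (-2)(2) + (0)(0) + (-4)(2) = -12
A^3[3,3] = (-2)(-2) + (0)(-2) + (-4)(0) = 4
A^3 = 
  [  4, -12,  12]
  [  6,   4,  12]
  [  0, -12,   4]

A^4 = A^3·A:
A^4[1,1] = (4)(0) + (-12)(-1) + (12)(0) = 12
A^4[1,2] = (4)(2) + (-12)(0) + (12)(2) = 32
A^4[1,3] = (4)(-2) + (-12)(-2) + (12)(0) = 16
A^4[2,1] = (6)(0) + (4)(-1) + (12)(0) = -4
A^4[2,2] = (6)(2) + (4)(0) + (12)(2) = 36
A^4[2,3] = (6)(-2) + (4)(-2) + (12)(0) = -20
A^4[3,1] = (0)(0) + (-12)(-1) + (4)(0) = 12
A^4[3,2] = (0)(2) + (-12)(0) + (4)(2) = 8
A^4[3,3] = (0)(-2) + (-12)(-2) + (4)(0) = 24
A^4 = 
  [ 12,  32,  16]
  [ -4,  36, -20]
  [ 12,   8,  24]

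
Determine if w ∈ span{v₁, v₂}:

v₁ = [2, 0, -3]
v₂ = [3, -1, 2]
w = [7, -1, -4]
Yes

Form the augmented matrix and row-reduce:
[v₁|v₂|w] = 
  [  2,   3,   7]
  [  0,  -1,  -1]
  [ -3,   2,  -4]
R3 → R3 + (3/2)·R1
R3 → R3 + (13/2)·R2
REF = 
  [  2,   3,   7]
  [  0,  -1,  -1]
  [  0,   0,   0]

No row of the form [0 0 | nonzero], so the system is consistent. Back-substitution gives c₁ = 2, c₂ = 1: w = (2)·v₁ + (1)·v₂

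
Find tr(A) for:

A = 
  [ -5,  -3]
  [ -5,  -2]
-7

tr(A) = -5 + -2 = -7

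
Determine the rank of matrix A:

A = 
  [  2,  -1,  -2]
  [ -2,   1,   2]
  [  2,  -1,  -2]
Row reduce:
R2 → R2 + (1)·R1
R3 → R3 - (1)·R1
REF = 
  [  2,  -1,  -2]
  [  0,   0,   0]
  [  0,   0,   0]
Pivot columns: 1 → 1 pivot.

rank(A) = 1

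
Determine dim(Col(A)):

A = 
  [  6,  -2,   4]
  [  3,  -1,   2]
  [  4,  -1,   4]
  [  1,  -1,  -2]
dim(Col(A)) = 2

Row reduce:
R2 → R2 - (1/2)·R1
R3 → R3 - (2/3)·R1
R4 → R4 - (1/6)·R1
Swap R2 ↔ R3
R4 → R4 + (2)·R2
REF = 
  [  6,  -2,   4]
  [  0, 1/3, 4/3]
  [  0,   0,   0]
  [  0,   0,   0]
Pivot columns: 1, 2 → 2 pivots.
dim(Col(A)) = number of pivot columns = 2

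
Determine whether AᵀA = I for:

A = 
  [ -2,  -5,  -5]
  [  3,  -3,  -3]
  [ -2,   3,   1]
No

AᵀA = 
  [ 17,  -5,  -1]
  [ -5,  43,  37]
  [ -1,  37,  35]
≠ I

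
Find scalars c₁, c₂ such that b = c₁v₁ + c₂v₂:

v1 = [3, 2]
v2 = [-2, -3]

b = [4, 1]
c1 = 2, c2 = 1

b = 2·v1 + 1·v2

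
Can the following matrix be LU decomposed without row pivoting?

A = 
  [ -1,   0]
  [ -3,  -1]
Yes.
A[1,1] = -1 ≠ 0, so Gaussian elimination proceeds without a row swap: multiplier ℓ₂₁ = (-3)/(-1) = 3, and U[2,2] = -1 - (3)(0) = -1.
L = 
  [  1,   0]
  [  3,   1]
U = 
  [ -1,   0]
  [  0,  -1]
Check row 2 of LU: [(3)(-1), (3)(0) + (-1)] = [-3, -1] = row 2 of A ✓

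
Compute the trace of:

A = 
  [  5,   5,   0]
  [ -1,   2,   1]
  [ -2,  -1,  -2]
5

tr(A) = 5 + 2 + -2 = 5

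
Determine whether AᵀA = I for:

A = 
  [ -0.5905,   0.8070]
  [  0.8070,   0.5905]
Yes

AᵀA = 
  [  0.9999,   0]
  [  0,   0.9999]
≈ I (equal to I up to the 4-dp rounding of the entries)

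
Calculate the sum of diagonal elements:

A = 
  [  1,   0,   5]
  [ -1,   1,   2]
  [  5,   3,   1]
3

tr(A) = 1 + 1 + 1 = 3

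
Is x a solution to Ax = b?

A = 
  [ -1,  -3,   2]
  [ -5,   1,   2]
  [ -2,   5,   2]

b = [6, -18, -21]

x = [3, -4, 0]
No

Ax = [9, -19, -26] ≠ b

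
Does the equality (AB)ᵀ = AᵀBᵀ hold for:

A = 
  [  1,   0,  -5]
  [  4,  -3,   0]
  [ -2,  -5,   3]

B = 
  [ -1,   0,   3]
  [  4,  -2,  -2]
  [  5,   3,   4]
No

(AB)ᵀ = 
  [-26, -16,  -3]
  [-15,   6,  19]
  [-17,  18,  16]

AᵀBᵀ = 
  [ -7,   0,   9]
  [-15,  16, -29]
  [ 14, -26, -13]

The two matrices differ, so (AB)ᵀ ≠ AᵀBᵀ in general. The correct identity is (AB)ᵀ = BᵀAᵀ.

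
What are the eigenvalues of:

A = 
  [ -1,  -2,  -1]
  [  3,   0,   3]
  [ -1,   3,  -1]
λ = 0, 1, -3

Characteristic polynomial: det(λI - A) = λ³ + 2λ² - 3λ
The constant term is 0, so λ = 0 is a root: p(λ) = λ(λ² + 2λ - 3)
λ² + 2λ - 3 = (λ + 3)(λ - 1)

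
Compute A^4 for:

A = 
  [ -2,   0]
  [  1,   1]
A² = A·A:
A²[1,1] = (-2)(-2) + (0)(1) = 4
A²[1,2] = (-2)(0) + (0)(1) = 0
A²[2,1] = (1)(-2) + (1)(1) = -1
A²[2,2] = (1)(0) + (1)(1) = 1
A² = 
  [  4,   0]
  [ -1,   1]

A^3 = A^2·A:
A^3[1,1] = (4)(-2) + (0)(1) = -8
A^3[1,2] = (4)(0) + (0)(1) = 0
A^3[2,1] = (-1)(-2) + (1)(1) = 3
A^3[2,2] = (-1)(0) + (1)(1) = 1
A^3 = 
  [ -8,   0]
  [  3,   1]

A^4 = A^3·A:
A^4[1,1] = (-8)(-2) + (0)(1) = 16
A^4[1,2] = (-8)(0) + (0)(1) = 0
A^4[2,1] = (3)(-2) + (1)(1) = -5
A^4[2,2] = (3)(0) + (1)(1) = 1
A^4 = 
  [ 16,   0]
  [ -5,   1]

Therefore
A^4 = 
  [ 16,   0]
  [ -5,   1]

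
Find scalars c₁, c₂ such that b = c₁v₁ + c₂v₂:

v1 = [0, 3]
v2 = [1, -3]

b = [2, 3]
c1 = 3, c2 = 2

b = 3·v1 + 2·v2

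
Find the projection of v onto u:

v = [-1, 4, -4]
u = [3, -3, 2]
proj_u(v) = [-69/22, 69/22, -23/11]

v·u = (-1)(3) + (4)(-3) + (-4)(2) = -23
u·u = (3)² + (-3)² + (2)² = 22
proj_u(v) = (v·u / u·u) × u = (-23/22) × u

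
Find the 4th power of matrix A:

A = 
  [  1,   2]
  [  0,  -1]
A^4 = 
  [  1,   0]
  [  0,   1]

A² = A·A:
A²[1,1] = (1)(1) + (2)(0) = 1
A²[1,2] = (1)(2) + (2)(-1) = 0
A²[2,1] = (0)(1) + (-1)(0) = 0
A²[2,2] = (0)(2) + (-1)(-1) = 1
A² = 
  [  1,   0]
  [  0,   1]

A^3 = A^2·A:
A^3[1,1] = (1)(1) + (0)(0) = 1
A^3[1,2] = (1)(2) + (0)(-1) = 2
A^3[2,1] = (0)(1) + (1)(0) = 0
A^3[2,2] = (0)(2) + (1)(-1) = -1
A^3 = 
  [  1,   2]
  [  0,  -1]

A^4 = A^3·A:
A^4[1,1] = (1)(1) + (2)(0) = 1
A^4[1,2] = (1)(2) + (2)(-1) = 0
A^4[2,1] = (0)(1) + (-1)(0) = 0
A^4[2,2] = (0)(2) + (-1)(-1) = 1
A^4 = 
  [  1,   0]
  [  0,   1]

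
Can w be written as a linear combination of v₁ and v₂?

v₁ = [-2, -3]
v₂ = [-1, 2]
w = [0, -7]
Yes

Form the augmented matrix and row-reduce:
[v₁|v₂|w] = 
  [ -2,  -1,   0]
  [ -3,   2,  -7]
R2 → R2 - (3/2)·R1
REF = 
  [ -2,  -1,   0]
  [  0, 7/2,  -7]

No row of the form [0 0 | nonzero], so the system is consistent. Back-substitution gives c₁ = 1, c₂ = -2: w = (1)·v₁ + (-2)·v₂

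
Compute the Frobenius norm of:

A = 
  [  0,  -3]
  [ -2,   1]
||A||_F = 3.742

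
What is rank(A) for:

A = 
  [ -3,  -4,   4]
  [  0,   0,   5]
rank(A) = 2

Row reduce:
(no row operations needed)
REF = 
  [ -3,  -4,   4]
  [  0,   0,   5]
Pivot columns: 1, 3 → 2 pivots.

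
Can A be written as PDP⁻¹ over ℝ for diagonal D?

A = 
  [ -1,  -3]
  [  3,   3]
No

tr(A) = 2, det(A) = 6
Characteristic polynomial: λ² - tr(A)λ + det(A) = λ² - 2λ + 6
λ² - 2λ + 6 = 0  ⇒  λ = (2 ± √((-2)² - 4·(6)))/2 = (2 ± √(-20))/2
  = 1 + i√5,  1 - i√5
Eigenvalues: 1 + i√5, 1 - i√5  (≈ 1 + 2.236i, 1 - 2.236i)
Has complex eigenvalues (not diagonalizable over ℝ).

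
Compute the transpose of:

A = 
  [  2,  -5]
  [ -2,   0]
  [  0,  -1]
Aᵀ = 
  [  2,  -2,   0]
  [ -5,   0,  -1]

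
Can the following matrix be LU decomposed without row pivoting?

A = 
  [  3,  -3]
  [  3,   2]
Yes.
A[1,1] = 3 ≠ 0, so Gaussian elimination proceeds without a row swap: multiplier ℓ₂₁ = (3)/(3) = 1, and U[2,2] = 2 - (1)(-3) = 5.
L = 
  [  1,   0]
  [  1,   1]
U = 
  [  3,  -3]
  [  0,   5]
Check row 2 of LU: [(1)(3), (1)(-3) + 5] = [3, 2] = row 2 of A ✓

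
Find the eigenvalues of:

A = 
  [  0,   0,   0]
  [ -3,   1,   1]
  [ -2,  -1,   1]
Characteristic polynomial: det(λI - A) = λ³ - 2λ² + 2λ
The constant term is 0, so λ = 0 is a root: p(λ) = λ(λ² - 2λ + 2)
λ² - 2λ + 2 = 0  ⇒  λ = (2 ± √((-2)² - 4·(2)))/2 = (2 ± √(-4))/2
  = 1 + i,  1 - i

λ = 0, 1 + i, 1 - i  (≈ 0, 1 + 1i, 1 - 1i)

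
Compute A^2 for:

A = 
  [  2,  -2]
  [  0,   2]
A² = A·A:
A²[1,1] = (2)(2) + (-2)(0) = 4
A²[1,2] = (2)(-2) + (-2)(2) = -8
A²[2,1] = (0)(2) + (2)(0) = 0
A²[2,2] = (0)(-2) + (2)(2) = 4
A² = 
  [  4,  -8]
  [  0,   4]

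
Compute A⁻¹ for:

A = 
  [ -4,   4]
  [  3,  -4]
det(A) = (-4)(-4) - (4)(3) = 4
For a 2×2 matrix, A⁻¹ = (1/det(A)) · [[d, -b], [-c, a]]
    = (1/4) · [[-4, -4], [-3, -4]]

A⁻¹ = 
  [  -1,   -1]
  [-3/4,   -1]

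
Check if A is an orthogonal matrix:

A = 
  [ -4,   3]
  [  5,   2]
No

AᵀA = 
  [ 41,  -2]
  [ -2,  13]
≠ I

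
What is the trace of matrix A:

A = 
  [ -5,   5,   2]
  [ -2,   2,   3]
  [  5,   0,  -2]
-5

tr(A) = -5 + 2 + -2 = -5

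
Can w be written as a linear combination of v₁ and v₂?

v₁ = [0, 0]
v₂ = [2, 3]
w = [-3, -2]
No

Form the augmented matrix and row-reduce:
[v₁|v₂|w] = 
  [  0,   2,  -3]
  [  0,   3,  -2]
R2 → R2 - (3/2)·R1
REF = 
  [  0,   2,  -3]
  [  0,   0, 5/2]

Row 2 reads [0 0 | 5/2], i.e. 0 = 5/2, so the system is inconsistent and w ∉ span{v₁, v₂}.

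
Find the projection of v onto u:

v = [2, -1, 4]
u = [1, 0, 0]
v·u = (2)(1) + (-1)(0) + (4)(0) = 2
u·u = (1)² + (0)² + (0)² = 1
proj_u(v) = (v·u / u·u) × u = (2/1) × u = (2) × u

proj_u(v) = [2, 0, 0]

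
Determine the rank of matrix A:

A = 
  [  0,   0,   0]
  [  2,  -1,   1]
Row reduce:
Swap R1 ↔ R2
REF = 
  [  2,  -1,   1]
  [  0,   0,   0]
Pivot columns: 1 → 1 pivot.

rank(A) = 1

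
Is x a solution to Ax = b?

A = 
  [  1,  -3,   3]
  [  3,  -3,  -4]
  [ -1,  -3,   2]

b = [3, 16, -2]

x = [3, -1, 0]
No

Ax = [6, 12, 0] ≠ b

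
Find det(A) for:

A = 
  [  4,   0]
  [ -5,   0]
0

For a 2×2 matrix, det = ad - bc = (4)(0) - (0)(-5) = 0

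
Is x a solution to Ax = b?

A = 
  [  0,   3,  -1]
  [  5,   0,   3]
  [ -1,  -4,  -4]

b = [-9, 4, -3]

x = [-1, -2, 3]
Yes

Ax = [-9, 4, -3] = b ✓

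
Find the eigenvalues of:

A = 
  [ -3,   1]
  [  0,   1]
λ = 1, -3

tr(A) = -2, det(A) = -3
Characteristic polynomial: λ² - tr(A)λ + det(A) = λ² + 2λ - 3
λ² + 2λ - 3 = (λ + 3)(λ - 1)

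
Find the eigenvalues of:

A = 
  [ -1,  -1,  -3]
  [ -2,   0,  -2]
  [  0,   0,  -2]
Characteristic polynomial: det(λI - A) = λ³ + 3λ² - 4
Testing integer divisors of the constant term: p(1) = 0, so (λ - 1) is a factor:
p(λ) = (λ - 1)(λ² + 4λ + 4)
λ² + 4λ + 4 = (λ + 2)²

λ = 1, -2, -2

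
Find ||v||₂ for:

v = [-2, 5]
5.385

||v||₂ = √((-2)² + (5)²) = √29 = 5.385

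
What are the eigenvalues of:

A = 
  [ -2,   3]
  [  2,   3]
λ = 4, -3

tr(A) = 1, det(A) = -12
Characteristic polynomial: λ² - tr(A)λ + det(A) = λ² - λ - 12
λ² - λ - 12 = (λ + 3)(λ - 4)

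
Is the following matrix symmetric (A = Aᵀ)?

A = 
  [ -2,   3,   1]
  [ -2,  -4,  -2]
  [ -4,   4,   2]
No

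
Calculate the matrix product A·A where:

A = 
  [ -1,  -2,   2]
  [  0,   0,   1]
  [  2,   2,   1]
A² = A·A:
A²[1,1] = (-1)(-1) + (-2)(0) + (2)(2) = 5
A²[1,2] = (-1)(-2) + (-2)(0) + (2)(2) = 6
A²[1,3] = (-1)(2) + (-2)(1) + (2)(1) = -2
A²[2,1] = (0)(-1) + (0)(0) + (1)(2) = 2
A²[2,2] = (0)(-2) + (0)(0) + (1)(2) = 2
A²[2,3] = (0)(2) + (0)(1) + (1)(1) = 1
A²[3,1] = (2)(-1) + (2)(0) + (1)(2) = 0
A²[3,2] = (2)(-2) + (2)(0) + (1)(2) = -2
A²[3,3] = (2)(2) + (2)(1) + (1)(1) = 7
A² = 
  [  5,   6,  -2]
  [  2,   2,   1]
  [  0,  -2,   7]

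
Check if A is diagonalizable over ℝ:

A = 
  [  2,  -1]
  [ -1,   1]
Yes

tr(A) = 3, det(A) = 1
Characteristic polynomial: λ² - tr(A)λ + det(A) = λ² - 3λ + 1
λ² - 3λ + 1 = 0  ⇒  λ = (3 ± √((-3)² - 4·(1)))/2 = (3 ± √(5))/2
  = (3 + √5)/2,  (3 - √5)/2
Eigenvalues: (3 + √5)/2, (3 - √5)/2  (≈ 2.618, 0.382)
The two irrational eigenvalues are distinct (simple), so each has alg. mult. = geom. mult. = 1.
Sum of geometric multiplicities equals n, so A has n independent eigenvectors.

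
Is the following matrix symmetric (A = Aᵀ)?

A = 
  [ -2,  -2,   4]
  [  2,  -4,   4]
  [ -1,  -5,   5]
No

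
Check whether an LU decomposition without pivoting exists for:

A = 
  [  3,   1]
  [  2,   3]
Yes.
A[1,1] = 3 ≠ 0, so Gaussian elimination proceeds without a row swap: multiplier ℓ₂₁ = (2)/(3) = 2/3, and U[2,2] = 3 - (2/3)(1) = 7/3.
L = 
  [  1,   0]
  [2/3,   1]
U = 
  [  3,   1]
  [  0, 7/3]
Check row 2 of LU: [(2/3)(3), (2/3)(1) + (7/3)] = [2, 3] = row 2 of A ✓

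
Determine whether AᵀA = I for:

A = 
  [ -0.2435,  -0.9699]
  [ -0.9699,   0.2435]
Yes

AᵀA = 
  [  1,   0]
  [  0,   1]
≈ I (equal to I up to the 4-dp rounding of the entries)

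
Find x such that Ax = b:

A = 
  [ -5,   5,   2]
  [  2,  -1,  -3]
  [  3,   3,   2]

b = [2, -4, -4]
Row reduce the augmented matrix [A|b]:
R2 → R2 + (2/5)·R1
R3 → R3 + (3/5)·R1
R3 → R3 - (6)·R2
REF = 
  [   -5,     5,     2,     2]
  [    0,     1, -11/5, -16/5]
  [    0,     0,  82/5,  82/5]

Back-substitution:
x₃ = (82/5) / (82/5) = 1
x₂ = (-16/5 - (-11/5)(1)) / 1 = -1
x₁ = (2 - (5)(-1) - (2)(1)) / (-5) = -1

x = [-1, -1, 1]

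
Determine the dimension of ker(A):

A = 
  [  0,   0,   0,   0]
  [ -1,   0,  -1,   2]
nullity(A) = 3

Row reduce:
Swap R1 ↔ R2
REF = 
  [ -1,   0,  -1,   2]
  [  0,   0,   0,   0]
Pivot columns: 1 → 1 pivot.
rank(A) = 1, so nullity(A) = 4 - 1 = 3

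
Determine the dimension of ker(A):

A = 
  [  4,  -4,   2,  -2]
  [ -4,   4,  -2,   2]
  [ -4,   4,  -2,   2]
nullity(A) = 3

Row reduce:
R2 → R2 + (1)·R1
R3 → R3 + (1)·R1
REF = 
  [  4,  -4,   2,  -2]
  [  0,   0,   0,   0]
  [  0,   0,   0,   0]
Pivot columns: 1 → 1 pivot.
rank(A) = 1, so nullity(A) = 4 - 1 = 3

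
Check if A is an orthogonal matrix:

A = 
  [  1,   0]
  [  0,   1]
Yes

AᵀA = 
  [  1,   0]
  [  0,   1]
= I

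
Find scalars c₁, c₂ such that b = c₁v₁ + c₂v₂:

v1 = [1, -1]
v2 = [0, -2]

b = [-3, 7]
c1 = -3, c2 = -2

b = -3·v1 + -2·v2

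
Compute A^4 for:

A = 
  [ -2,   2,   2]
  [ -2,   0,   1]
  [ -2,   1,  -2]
A^4 = 
  [-24,  50,  30]
  [-50,  41,   0]
  [-30,   0,   1]

A² = A·A:
A²[1,1] = (-2)(-2) + (2)(-2) + (2)(-2) = -4
A²[1,2] = (-2)(2) + (2)(0) + (2)(1) = -2
A²[1,3] = (-2)(2) + (2)(1) + (2)(-2) = -6
A²[2,1] = (-2)(-2) + (0)(-2) + (1)(-2) = 2
A²[2,2] = (-2)(2) + (0)(0) + (1)(1) = -3
A²[2,3] = (-2)(2) + (0)(1) + (1)(-2) = -6
A²[3,1] = (-2)(-2) + (1)(-2) + (-2)(-2) = 6
A²[3,2] = (-2)(2) + (1)(0) + (-2)(1) = -6
A²[3,3] = (-2)(2) + (1)(1) + (-2)(-2) = 1
A² = 
  [ -4,  -2,  -6]
  [  2,  -3,  -6]
  [  6,  -6,   1]

A^3 = A^2·A:
A^3[1,1] = (-4)(-2) + (-2)(-2) + (-6)(-2) = 24
A^3[1,2] = (-4)(2) + (-2)(0) + (-6)(1) = -14
A^3[1,3] = (-4)(2) + (-2)(1) + (-6)(-2) = 2
A^3[2,1] = (2)(-2) + (-3)(-2) + (-6)(-2) = 14
A^3[2,2] = (2)(2) + (-3)(0) + (-6)(1) = -2
A^3[2,3] = (2)(2) + (-3)(1) + (-6)(-2) = 13
A^3[3,1] = (6)(-2) + (-6)(-2) + (1)(-2) = -2
A^3[3,2] = (6)(2) + (-6)(0) + (1)(1) = 13
A^3[3,3] = (6)(2) + (-6)(1) + (1)(-2) = 4
A^3 = 
  [ 24, -14,   2]
  [ 14,  -2,  13]
  [ -2,  13,   4]

A^4 = A^3·A:
A^4[1,1] = (24)(-2) + (-14)(-2) + (2)(-2) = -24
A^4[1,2] = (24)(2) + (-14)(0) + (2)(1) = 50
A^4[1,3] = (24)(2) + (-14)(1) + (2)(-2) = 30
A^4[2,1] = (14)(-2) + (-2)(-2) + (13)(-2) = -50
A^4[2,2] = (14)(2) + (-2)(0) + (13)(1) = 41
A^4[2,3] = (14)(2) + (-2)(1) + (13)(-2) = 0
A^4[3,1] = (-2)(-2) + (13)(-2) + (4)(-2) = -30
A^4[3,2] = (-2)(2) + (13)(0) + (4)(1) = 0
A^4[3,3] = (-2)(2) + (13)(1) + (4)(-2) = 1
A^4 = 
  [-24,  50,  30]
  [-50,  41,   0]
  [-30,   0,   1]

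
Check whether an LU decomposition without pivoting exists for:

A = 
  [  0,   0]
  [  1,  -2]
No.
A[1,1] = 0 but A[2,1] = 1 ≠ 0. Any LU with L unit lower triangular has (LU)[1,1] = U[1,1] and (LU)[2,1] = L[2,1]·U[1,1]; matching A forces U[1,1] = 0, which then forces (LU)[2,1] = 0 ≠ 1. A row swap (pivoting) is required.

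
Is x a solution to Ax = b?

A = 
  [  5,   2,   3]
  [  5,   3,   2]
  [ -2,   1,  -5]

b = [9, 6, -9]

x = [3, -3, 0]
Yes

Ax = [9, 6, -9] = b ✓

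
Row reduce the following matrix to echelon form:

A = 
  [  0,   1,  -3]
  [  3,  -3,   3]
Row operations:
Swap R1 ↔ R2

Resulting echelon form:
REF = 
  [  3,  -3,   3]
  [  0,   1,  -3]

Rank = 2 (number of non-zero pivot rows).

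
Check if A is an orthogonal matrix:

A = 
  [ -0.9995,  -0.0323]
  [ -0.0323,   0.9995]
Yes

AᵀA = 
  [  1,   0]
  [  0,   1]
≈ I (equal to I up to the 4-dp rounding of the entries)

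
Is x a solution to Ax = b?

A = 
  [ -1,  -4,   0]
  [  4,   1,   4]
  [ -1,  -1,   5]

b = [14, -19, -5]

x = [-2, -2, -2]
No

Ax = [10, -18, -6] ≠ b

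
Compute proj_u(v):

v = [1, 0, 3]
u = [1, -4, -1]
v·u = (1)(1) + (0)(-4) + (3)(-1) = -2
u·u = (1)² + (-4)² + (-1)² = 18
proj_u(v) = (v·u / u·u) × u = (-2/18) × u = (-1/9) × u

proj_u(v) = [-1/9, 4/9, 1/9]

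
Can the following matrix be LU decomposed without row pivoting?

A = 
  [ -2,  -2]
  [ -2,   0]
Yes.
A[1,1] = -2 ≠ 0, so Gaussian elimination proceeds without a row swap: multiplier ℓ₂₁ = (-2)/(-2) = 1, and U[2,2] = 0 - (1)(-2) = 2.
L = 
  [  1,   0]
  [  1,   1]
U = 
  [ -2,  -2]
  [  0,   2]
Check row 2 of LU: [(1)(-2), (1)(-2) + 2] = [-2, 0] = row 2 of A ✓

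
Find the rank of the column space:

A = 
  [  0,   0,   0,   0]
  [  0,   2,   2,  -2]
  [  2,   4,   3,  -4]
dim(Col(A)) = 2

Row reduce:
Swap R1 ↔ R3
REF = 
  [  2,   4,   3,  -4]
  [  0,   2,   2,  -2]
  [  0,   0,   0,   0]
Pivot columns: 1, 2 → 2 pivots.
dim(Col(A)) = number of pivot columns = 2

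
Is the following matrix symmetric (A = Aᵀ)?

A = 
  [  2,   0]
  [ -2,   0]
No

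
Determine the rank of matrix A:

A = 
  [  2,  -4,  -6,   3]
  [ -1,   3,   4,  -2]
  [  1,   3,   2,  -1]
rank(A) = 2

Row reduce:
R2 → R2 + (1/2)·R1
R3 → R3 - (1/2)·R1
R3 → R3 - (5)·R2
REF = 
  [   2,   -4,   -6,    3]
  [   0,    1,    1, -1/2]
  [   0,    0,    0,    0]
Pivot columns: 1, 2 → 2 pivots.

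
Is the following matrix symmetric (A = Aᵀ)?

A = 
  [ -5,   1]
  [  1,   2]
Yes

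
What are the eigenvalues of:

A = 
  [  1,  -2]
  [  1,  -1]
λ = i, -i  (≈ 0 + 1i, 0 - 1i)

tr(A) = 0, det(A) = 1
Characteristic polynomial: λ² - tr(A)λ + det(A) = λ² + 1
λ² + 1 = 0  ⇒  λ = (0 ± √((0)² - 4·(1)))/2 = (0 ± √(-4))/2
  = i,  -i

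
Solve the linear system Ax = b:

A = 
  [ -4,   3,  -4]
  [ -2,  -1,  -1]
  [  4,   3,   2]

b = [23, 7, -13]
x = [-3, 1, -2]

Row reduce the augmented matrix [A|b]:
R2 → R2 - (1/2)·R1
R3 → R3 + (1)·R1
R3 → R3 + (12/5)·R2
REF = 
  [  -4,    3,   -4,   23]
  [   0, -5/2,    1, -9/2]
  [   0,    0,  2/5, -4/5]

Back-substitution:
x₃ = (-4/5) / (2/5) = -2
x₂ = (-9/2 - (1)(-2)) / (-5/2) = 1
x₁ = (23 - (3)(1) - (-4)(-2)) / (-4) = -3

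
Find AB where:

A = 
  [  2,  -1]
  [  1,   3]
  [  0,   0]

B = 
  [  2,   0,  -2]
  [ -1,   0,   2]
A is 3×2 and B is 2×3, so AB is 3×3. Each entry is (row of A)·(column of B):
AB[1,1] = (2)(2) + (-1)(-1) = 5
AB[1,2] = (2)(0) + (-1)(0) = 0
AB[1,3] = (2)(-2) + (-1)(2) = -6
AB[2,1] = (1)(2) + (3)(-1) = -1
AB[2,2] = (1)(0) + (3)(0) = 0
AB[2,3] = (1)(-2) + (3)(2) = 4
AB[3,1] = (0)(2) + (0)(-1) = 0
AB[3,2] = (0)(0) + (0)(0) = 0
AB[3,3] = (0)(-2) + (0)(2) = 0

AB = 
  [  5,   0,  -6]
  [ -1,   0,   4]
  [  0,   0,   0]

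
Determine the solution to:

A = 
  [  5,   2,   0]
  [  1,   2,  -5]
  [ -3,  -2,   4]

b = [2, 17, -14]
Row reduce the augmented matrix [A|b]:
R2 → R2 - (1/5)·R1
R3 → R3 + (3/5)·R1
R3 → R3 + (1/2)·R2
REF = 
  [   5,    2,    0,    2]
  [   0,  8/5,   -5, 83/5]
  [   0,    0,  3/2, -9/2]

Back-substitution:
x₃ = (-9/2) / (3/2) = -3
x₂ = (83/5 - (-5)(-3)) / (8/5) = 1
x₁ = (2 - (2)(1) - (0)(-3)) / 5 = 0

x = [0, 1, -3]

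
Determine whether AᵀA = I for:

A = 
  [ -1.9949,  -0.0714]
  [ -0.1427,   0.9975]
No

AᵀA = 
  [  4,   0.0001]
  [  0.0001,   1.0001]
≠ I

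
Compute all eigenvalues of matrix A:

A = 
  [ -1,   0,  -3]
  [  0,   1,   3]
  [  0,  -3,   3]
Characteristic polynomial: det(λI - A) = λ³ - 3λ² + 8λ + 12
Testing integer divisors of the constant term: p(-1) = 0, so (λ + 1) is a factor:
p(λ) = (λ + 1)(λ² - 4λ + 12)
λ² - 4λ + 12 = 0  ⇒  λ = (4 ± √((-4)² - 4·(12)))/2 = (4 ± √(-32))/2
  = 2 + 2i√2,  2 - 2i√2

λ = -1, 2 + 2i√2, 2 - 2i√2  (≈ -1, 2 + 2.828i, 2 - 2.828i)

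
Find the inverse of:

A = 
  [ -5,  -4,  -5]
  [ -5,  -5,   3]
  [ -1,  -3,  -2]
det(A) = (-5)·((-5)(-2) - (3)(-3)) - (-4)·((-5)(-2) - (3)(-1)) + (-5)·((-5)(-3) - (-5)(-1))
  = (-5)(19) - (-4)(13) + (-5)(10)
  = -93
det(A) = -93 ≠ 0, so A is invertible.

Cofactors Cᵢⱼ = (-1)ⁱ⁺ʲ·Mᵢⱼ:
C = 
  [ 19, -13,  10]
  [  7,   5, -11]
  [-37,  40,   5]

adj(A) = Cᵀ:
adj(A) = 
  [ 19,   7, -37]
  [-13,   5,  40]
  [ 10, -11,   5]

A⁻¹ = (-1/93) · adj(A):
A⁻¹ = 
  [-19/93,  -7/93,  37/93]
  [ 13/93,  -5/93, -40/93]
  [-10/93,  11/93,  -5/93]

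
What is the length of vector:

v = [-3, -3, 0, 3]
5.196

||v||₂ = √((-3)² + (-3)² + (0)² + (3)²) = √27 = 5.196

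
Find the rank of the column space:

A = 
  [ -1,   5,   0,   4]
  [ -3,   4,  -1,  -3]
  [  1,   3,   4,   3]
Row reduce:
R2 → R2 - (3)·R1
R3 → R3 + (1)·R1
R3 → R3 + (8/11)·R2
REF = 
  [    -1,      5,      0,      4]
  [     0,    -11,     -1,    -15]
  [     0,      0,  36/11, -43/11]
Pivot columns: 1, 2, 3 → 3 pivots.
dim(Col(A)) = number of pivot columns = 3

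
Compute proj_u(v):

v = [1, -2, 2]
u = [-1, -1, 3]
proj_u(v) = [-7/11, -7/11, 21/11]

v·u = (1)(-1) + (-2)(-1) + (2)(3) = 7
u·u = (-1)² + (-1)² + (3)² = 11
proj_u(v) = (v·u / u·u) × u = (7/11) × u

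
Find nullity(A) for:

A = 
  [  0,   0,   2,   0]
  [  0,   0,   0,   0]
nullity(A) = 3

Row reduce:
(no row operations needed)
REF = 
  [  0,   0,   2,   0]
  [  0,   0,   0,   0]
Pivot columns: 3 → 1 pivot.
rank(A) = 1, so nullity(A) = 4 - 1 = 3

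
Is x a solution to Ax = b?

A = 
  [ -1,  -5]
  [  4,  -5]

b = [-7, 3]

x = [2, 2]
No

Ax = [-12, -2] ≠ b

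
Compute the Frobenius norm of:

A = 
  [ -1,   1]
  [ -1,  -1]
||A||_F = 2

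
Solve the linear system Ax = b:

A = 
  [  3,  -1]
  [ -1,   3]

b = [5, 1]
Row reduce the augmented matrix [A|b]:
R2 → R2 + (1/3)·R1
REF = 
  [  3,  -1,   5]
  [  0, 8/3, 8/3]

Back-substitution:
x₂ = (8/3) / (8/3) = 1
x₁ = (5 - (-1)(1)) / 3 = 2

x = [2, 1]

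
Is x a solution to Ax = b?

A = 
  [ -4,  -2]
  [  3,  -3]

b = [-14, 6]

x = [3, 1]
Yes

Ax = [-14, 6] = b ✓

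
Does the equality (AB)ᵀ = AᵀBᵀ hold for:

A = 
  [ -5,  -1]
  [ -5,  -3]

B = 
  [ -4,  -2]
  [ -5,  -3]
No

(AB)ᵀ = 
  [ 25,  35]
  [ 13,  19]

AᵀBᵀ = 
  [ 30,  40]
  [ 10,  14]

The two matrices differ, so (AB)ᵀ ≠ AᵀBᵀ in general. The correct identity is (AB)ᵀ = BᵀAᵀ.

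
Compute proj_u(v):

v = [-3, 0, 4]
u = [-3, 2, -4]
v·u = (-3)(-3) + (0)(2) + (4)(-4) = -7
u·u = (-3)² + (2)² + (-4)² = 29
proj_u(v) = (v·u / u·u) × u = (-7/29) × u

proj_u(v) = [21/29, -14/29, 28/29]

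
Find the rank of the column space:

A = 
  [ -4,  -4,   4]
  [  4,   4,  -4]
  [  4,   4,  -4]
dim(Col(A)) = 1

Row reduce:
R2 → R2 + (1)·R1
R3 → R3 + (1)·R1
REF = 
  [ -4,  -4,   4]
  [  0,   0,   0]
  [  0,   0,   0]
Pivot columns: 1 → 1 pivot.
dim(Col(A)) = number of pivot columns = 1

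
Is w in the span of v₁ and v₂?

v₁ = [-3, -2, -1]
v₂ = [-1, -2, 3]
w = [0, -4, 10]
Yes

Form the augmented matrix and row-reduce:
[v₁|v₂|w] = 
  [ -3,  -1,   0]
  [ -2,  -2,  -4]
  [ -1,   3,  10]
R2 → R2 - (2/3)·R1
R3 → R3 - (1/3)·R1
R3 → R3 + (5/2)·R2
REF = 
  [  -3,   -1,    0]
  [   0, -4/3,   -4]
  [   0,    0,    0]

No row of the form [0 0 | nonzero], so the system is consistent. Back-substitution gives c₁ = -1, c₂ = 3: w = (-1)·v₁ + (3)·v₂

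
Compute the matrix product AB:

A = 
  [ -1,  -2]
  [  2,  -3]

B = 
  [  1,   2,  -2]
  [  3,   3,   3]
AB = 
  [ -7,  -8,  -4]
  [ -7,  -5, -13]

A is 2×2 and B is 2×3, so AB is 2×3. Each entry is (row of A)·(column of B):
AB[1,1] = (-1)(1) + (-2)(3) = -7
AB[1,2] = (-1)(2) + (-2)(3) = -8
AB[1,3] = (-1)(-2) + (-2)(3) = -4
AB[2,1] = (2)(1) + (-3)(3) = -7
AB[2,2] = (2)(2) + (-3)(3) = -5
AB[2,3] = (2)(-2) + (-3)(3) = -13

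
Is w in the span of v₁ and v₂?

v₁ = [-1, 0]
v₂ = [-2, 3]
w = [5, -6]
Yes

Form the augmented matrix and row-reduce:
[v₁|v₂|w] = 
  [ -1,  -2,   5]
  [  0,   3,  -6]
(already in echelon form — no row operations needed)

No row of the form [0 0 | nonzero], so the system is consistent. Back-substitution gives c₁ = -1, c₂ = -2: w = (-1)·v₁ + (-2)·v₂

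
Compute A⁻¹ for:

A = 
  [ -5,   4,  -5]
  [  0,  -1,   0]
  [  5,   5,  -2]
det(A) = (-5)·((-1)(-2) - (0)(5)) - (4)·((0)(-2) - (0)(5)) + (-5)·((0)(5) - (-1)(5))
  = (-5)(2) - (4)(0) + (-5)(5)
  = -35
det(A) = -35 ≠ 0, so A is invertible.

Cofactors Cᵢⱼ = (-1)ⁱ⁺ʲ·Mᵢⱼ:
C = 
  [  2,   0,   5]
  [-17,  35,  45]
  [ -5,   0,   5]

adj(A) = Cᵀ:
adj(A) = 
  [  2, -17,  -5]
  [  0,  35,   0]
  [  5,  45,   5]

A⁻¹ = (-1/35) · adj(A):
A⁻¹ = 
  [-2/35, 17/35,   1/7]
  [    0,    -1,     0]
  [ -1/7,  -9/7,  -1/7]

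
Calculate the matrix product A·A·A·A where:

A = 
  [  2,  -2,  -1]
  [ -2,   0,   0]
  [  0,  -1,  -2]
A² = A·A:
A²[1,1] = (2)(2) + (-2)(-2) + (-1)(0) = 8
A²[1,2] = (2)(-2) + (-2)(0) + (-1)(-1) = -3
A²[1,3] = (2)(-1) + (-2)(0) + (-1)(-2) = 0
A²[2,1] = (-2)(2) + (0)(-2) + (0)(0) = -4
A²[2,2] = (-2)(-2) + (0)(0) + (0)(-1) = 4
A²[2,3] = (-2)(-1) + (0)(0) + (0)(-2) = 2
A²[3,1] = (0)(2) + (-1)(-2) + (-2)(0) = 2
A²[3,2] = (0)(-2) + (-1)(0) + (-2)(-1) = 2
A²[3,3] = (0)(-1) + (-1)(0) + (-2)(-2) = 4
A² = 
  [  8,  -3,   0]
  [ -4,   4,   2]
  [  2,   2,   4]

A^3 = A^2·A:
A^3[1,1] = (8)(2) + (-3)(-2) + (0)(0) = 22
A^3[1,2] = (8)(-2) + (-3)(0) + (0)(-1) = -16
A^3[1,3] = (8)(-1) + (-3)(0) + (0)(-2) = -8
A^3[2,1] = (-4)(2) + (4)(-2) + (2)(0) = -16
A^3[2,2] = (-4)(-2) + (4)(0) + (2)(-1) = 6
A^3[2,3] = (-4)(-1) + (4)(0) + (2)(-2) = 0
A^3[3,1] = (2)(2) + (2)(-2) + (4)(0) = 0
A^3[3,2] = (2)(-2) + (2)(0) + (4)(-1) = -8
A^3[3,3] = (2)(-1) + (2)(0) + (4)(-2) = -10
A^3 = 
  [ 22, -16,  -8]
  [-16,   6,   0]
  [  0,  -8, -10]

A^4 = A^3·A:
A^4[1,1] = (22)(2) + (-16)(-2) + (-8)(0) = 76
A^4[1,2] = (22)(-2) + (-16)(0) + (-8)(-1) = -36
A^4[1,3] = (22)(-1) + (-16)(0) + (-8)(-2) = -6
A^4[2,1] = (-16)(2) + (6)(-2) + (0)(0) = -44
A^4[2,2] = (-16)(-2) + (6)(0) + (0)(-1) = 32
A^4[2,3] = (-16)(-1) + (6)(0) + (0)(-2) = 16
A^4[3,1] = (0)(2) + (-8)(-2) + (-10)(0) = 16
A^4[3,2] = (0)(-2) + (-8)(0) + (-10)(-1) = 10
A^4[3,3] = (0)(-1) + (-8)(0) + (-10)(-2) = 20
A^4 = 
  [ 76, -36,  -6]
  [-44,  32,  16]
  [ 16,  10,  20]

Therefore
A^4 = 
  [ 76, -36,  -6]
  [-44,  32,  16]
  [ 16,  10,  20]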